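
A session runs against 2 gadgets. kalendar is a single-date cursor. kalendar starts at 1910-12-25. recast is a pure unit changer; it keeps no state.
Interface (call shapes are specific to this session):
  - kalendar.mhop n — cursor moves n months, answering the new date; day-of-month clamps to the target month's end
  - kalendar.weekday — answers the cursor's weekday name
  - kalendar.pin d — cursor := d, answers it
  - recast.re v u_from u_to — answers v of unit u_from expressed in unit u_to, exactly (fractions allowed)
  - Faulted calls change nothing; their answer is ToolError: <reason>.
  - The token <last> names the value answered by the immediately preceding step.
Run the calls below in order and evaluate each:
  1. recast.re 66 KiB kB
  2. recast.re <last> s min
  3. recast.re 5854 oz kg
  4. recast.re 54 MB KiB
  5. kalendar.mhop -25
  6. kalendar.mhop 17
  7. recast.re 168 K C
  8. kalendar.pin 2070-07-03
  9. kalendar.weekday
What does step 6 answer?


Answer: 1910-04-25

Derivation:
# 1. recast.re(v='66', u_from='KiB', u_to='kB') : 8448/125
# 2. recast.re(v='<last>', u_from='s', u_to='min') : 704/625
# 3. recast.re(v='5854', u_from='oz', u_to='kg') : 132766486699/800000000
# 4. recast.re(v='54', u_from='MB', u_to='KiB') : 421875/8
# 5. kalendar.mhop(n='-25') : 1908-11-25
# 6. kalendar.mhop(n='17') : 1910-04-25
# 7. recast.re(v='168', u_from='K', u_to='C') : -2103/20
# 8. kalendar.pin(d='2070-07-03') : 2070-07-03
# 9. kalendar.weekday() : Thursday


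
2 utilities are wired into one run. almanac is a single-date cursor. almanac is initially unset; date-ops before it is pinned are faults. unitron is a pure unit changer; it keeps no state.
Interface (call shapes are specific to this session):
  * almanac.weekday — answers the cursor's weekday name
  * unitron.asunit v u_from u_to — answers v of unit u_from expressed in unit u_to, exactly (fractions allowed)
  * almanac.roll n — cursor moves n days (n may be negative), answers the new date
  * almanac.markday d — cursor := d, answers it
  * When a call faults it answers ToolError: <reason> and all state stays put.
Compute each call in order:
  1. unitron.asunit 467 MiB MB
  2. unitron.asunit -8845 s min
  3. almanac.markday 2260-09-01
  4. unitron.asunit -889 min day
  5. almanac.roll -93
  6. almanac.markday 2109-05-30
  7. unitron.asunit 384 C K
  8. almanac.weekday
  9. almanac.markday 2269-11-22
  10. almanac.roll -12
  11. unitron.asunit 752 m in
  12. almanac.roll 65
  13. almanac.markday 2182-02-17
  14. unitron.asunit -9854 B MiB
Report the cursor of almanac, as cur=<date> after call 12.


I invoke asunit using v='467', u_from='MiB', u_to='MB': 7651328/15625.
I invoke asunit using v='-8845', u_from='s', u_to='min', giving -1769/12.
Calling markday using d='2260-09-01', and see 2260-09-01.
I call asunit using v='-889', u_from='min', u_to='day', → -889/1440.
I call roll using n='-93', — result: 2260-05-31.
Calling markday using d='2109-05-30', yielding 2109-05-30.
Then asunit using v='384', u_from='C', u_to='K', and observe 13143/20.
Using weekday, → Thursday.
I use markday using d='2269-11-22': 2269-11-22.
I use roll using n='-12', — result: 2269-11-10.
Then asunit using v='752', u_from='m', u_to='in', which returns 3760000/127.
I try roll using n='65', yielding 2270-01-14.
I use markday using d='2182-02-17', and get 2182-02-17.
Invoking asunit using v='-9854', u_from='B', u_to='MiB', and see -4927/524288.

Answer: cur=2270-01-14


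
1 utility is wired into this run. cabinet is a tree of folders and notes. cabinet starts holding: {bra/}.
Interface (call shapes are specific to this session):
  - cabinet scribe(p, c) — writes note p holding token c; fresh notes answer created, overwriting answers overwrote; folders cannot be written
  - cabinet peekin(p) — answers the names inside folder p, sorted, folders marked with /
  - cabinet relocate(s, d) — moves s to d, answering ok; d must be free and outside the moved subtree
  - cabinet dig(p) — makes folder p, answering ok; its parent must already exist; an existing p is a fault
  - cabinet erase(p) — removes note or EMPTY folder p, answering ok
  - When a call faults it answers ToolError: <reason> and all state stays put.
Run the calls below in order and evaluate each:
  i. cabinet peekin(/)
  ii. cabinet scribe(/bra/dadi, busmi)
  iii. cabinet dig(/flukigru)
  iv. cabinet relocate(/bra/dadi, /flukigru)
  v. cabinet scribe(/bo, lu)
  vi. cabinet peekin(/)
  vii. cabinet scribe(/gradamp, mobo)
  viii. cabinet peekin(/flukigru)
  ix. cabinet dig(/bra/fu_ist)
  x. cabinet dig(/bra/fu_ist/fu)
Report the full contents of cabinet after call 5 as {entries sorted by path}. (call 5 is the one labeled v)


Now I run cabinet peekin using p='/', and observe [bra/].
Then cabinet scribe using p='/bra/dadi', c='busmi', which returns created.
Then cabinet dig using p='/flukigru', giving ok.
Now I run cabinet relocate using s='/bra/dadi', d='/flukigru', and observe ToolError: exists.
Next I call cabinet scribe using p='/bo', c='lu', and get created.
Using cabinet peekin using p='/': [bo, bra/, flukigru/].
I run cabinet scribe using p='/gradamp', c='mobo', and observe created.
Using cabinet peekin using p='/flukigru', giving [].
I try cabinet dig using p='/bra/fu_ist', and see ok.
Then cabinet dig using p='/bra/fu_ist/fu', giving ok.

Answer: {bo=lu, bra/, bra/dadi=busmi, flukigru/}


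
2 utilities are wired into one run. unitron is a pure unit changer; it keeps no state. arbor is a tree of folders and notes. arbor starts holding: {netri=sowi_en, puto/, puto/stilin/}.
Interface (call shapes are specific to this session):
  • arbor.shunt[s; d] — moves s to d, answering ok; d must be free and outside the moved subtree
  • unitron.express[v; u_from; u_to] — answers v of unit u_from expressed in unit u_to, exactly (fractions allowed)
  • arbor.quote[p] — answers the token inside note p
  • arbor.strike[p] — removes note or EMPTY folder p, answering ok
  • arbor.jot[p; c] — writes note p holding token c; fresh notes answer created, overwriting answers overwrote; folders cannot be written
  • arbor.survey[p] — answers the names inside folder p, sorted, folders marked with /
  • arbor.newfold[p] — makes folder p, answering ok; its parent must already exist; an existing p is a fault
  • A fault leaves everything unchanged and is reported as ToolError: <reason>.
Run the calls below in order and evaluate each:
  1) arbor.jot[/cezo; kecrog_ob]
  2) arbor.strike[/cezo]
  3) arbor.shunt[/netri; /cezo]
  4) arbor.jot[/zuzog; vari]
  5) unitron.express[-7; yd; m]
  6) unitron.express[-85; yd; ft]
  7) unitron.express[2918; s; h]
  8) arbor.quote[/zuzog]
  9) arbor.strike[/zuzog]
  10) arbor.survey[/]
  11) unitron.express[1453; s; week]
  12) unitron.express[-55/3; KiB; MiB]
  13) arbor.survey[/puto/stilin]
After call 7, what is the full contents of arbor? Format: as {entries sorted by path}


Answer: {cezo=sowi_en, puto/, puto/stilin/, zuzog=vari}

Derivation:
-> jot(p='/cezo', c='kecrog_ob')
<- created
-> strike(p='/cezo')
<- ok
-> shunt(s='/netri', d='/cezo')
<- ok
-> jot(p='/zuzog', c='vari')
<- created
-> express(v='-7', u_from='yd', u_to='m')
<- -8001/1250
-> express(v='-85', u_from='yd', u_to='ft')
<- -255
-> express(v='2918', u_from='s', u_to='h')
<- 1459/1800
-> quote(p='/zuzog')
<- vari
-> strike(p='/zuzog')
<- ok
-> survey(p='/')
<- [cezo, puto/]
-> express(v='1453', u_from='s', u_to='week')
<- 1453/604800
-> express(v='-55/3', u_from='KiB', u_to='MiB')
<- -55/3072
-> survey(p='/puto/stilin')
<- []


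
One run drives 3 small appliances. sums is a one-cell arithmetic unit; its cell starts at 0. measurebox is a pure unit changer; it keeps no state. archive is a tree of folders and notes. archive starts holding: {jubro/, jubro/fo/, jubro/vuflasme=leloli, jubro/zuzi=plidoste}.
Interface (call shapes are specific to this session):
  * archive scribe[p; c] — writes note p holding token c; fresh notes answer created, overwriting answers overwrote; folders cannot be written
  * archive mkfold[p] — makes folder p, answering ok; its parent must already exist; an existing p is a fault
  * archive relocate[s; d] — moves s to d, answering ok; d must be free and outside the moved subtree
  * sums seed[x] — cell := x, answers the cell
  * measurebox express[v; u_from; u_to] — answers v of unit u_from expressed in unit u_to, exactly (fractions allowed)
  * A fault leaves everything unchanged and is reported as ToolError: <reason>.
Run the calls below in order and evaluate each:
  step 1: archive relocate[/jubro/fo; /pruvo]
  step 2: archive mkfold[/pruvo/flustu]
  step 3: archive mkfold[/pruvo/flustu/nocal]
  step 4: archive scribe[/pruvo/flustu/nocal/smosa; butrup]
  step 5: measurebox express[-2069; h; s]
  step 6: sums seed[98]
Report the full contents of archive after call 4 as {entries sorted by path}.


Answer: {jubro/, jubro/vuflasme=leloli, jubro/zuzi=plidoste, pruvo/, pruvo/flustu/, pruvo/flustu/nocal/, pruvo/flustu/nocal/smosa=butrup}

Derivation:
% archive relocate /jubro/fo /pruvo
  ok
% archive mkfold /pruvo/flustu
  ok
% archive mkfold /pruvo/flustu/nocal
  ok
% archive scribe /pruvo/flustu/nocal/smosa butrup
  created
% measurebox express -2069 h s
  -7448400
% sums seed 98
  98


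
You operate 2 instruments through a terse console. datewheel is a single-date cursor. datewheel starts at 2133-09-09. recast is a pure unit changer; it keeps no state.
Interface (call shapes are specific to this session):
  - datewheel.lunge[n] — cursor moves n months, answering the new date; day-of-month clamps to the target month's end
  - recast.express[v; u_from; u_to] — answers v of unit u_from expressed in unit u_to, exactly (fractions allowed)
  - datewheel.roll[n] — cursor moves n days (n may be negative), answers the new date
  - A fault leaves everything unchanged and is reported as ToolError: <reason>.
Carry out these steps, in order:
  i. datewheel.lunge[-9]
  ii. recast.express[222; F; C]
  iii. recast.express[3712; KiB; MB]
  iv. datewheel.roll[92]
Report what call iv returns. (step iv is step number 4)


Answer: 2133-03-11

Derivation:
// datewheel.lunge(-9) => 2132-12-09
// recast.express(222, F, C) => 950/9
// recast.express(3712, KiB, MB) => 59392/15625
// datewheel.roll(92) => 2133-03-11


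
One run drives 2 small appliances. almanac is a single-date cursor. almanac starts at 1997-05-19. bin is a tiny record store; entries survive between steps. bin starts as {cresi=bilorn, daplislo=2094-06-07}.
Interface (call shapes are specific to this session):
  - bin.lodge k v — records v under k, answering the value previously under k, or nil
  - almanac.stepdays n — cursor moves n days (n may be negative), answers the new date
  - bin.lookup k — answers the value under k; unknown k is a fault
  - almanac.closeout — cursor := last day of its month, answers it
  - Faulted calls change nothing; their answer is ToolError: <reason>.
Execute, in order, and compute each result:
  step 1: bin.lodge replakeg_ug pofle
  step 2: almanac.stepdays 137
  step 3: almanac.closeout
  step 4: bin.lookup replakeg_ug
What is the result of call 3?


Now I run bin.lodge passing k: replakeg_ug, v: pofle, and get nil.
I use almanac.stepdays passing n: 137, and observe 1997-10-03.
Invoking almanac.closeout(), which returns 1997-10-31.
Now I run bin.lookup passing k: replakeg_ug, and see pofle.

Answer: 1997-10-31


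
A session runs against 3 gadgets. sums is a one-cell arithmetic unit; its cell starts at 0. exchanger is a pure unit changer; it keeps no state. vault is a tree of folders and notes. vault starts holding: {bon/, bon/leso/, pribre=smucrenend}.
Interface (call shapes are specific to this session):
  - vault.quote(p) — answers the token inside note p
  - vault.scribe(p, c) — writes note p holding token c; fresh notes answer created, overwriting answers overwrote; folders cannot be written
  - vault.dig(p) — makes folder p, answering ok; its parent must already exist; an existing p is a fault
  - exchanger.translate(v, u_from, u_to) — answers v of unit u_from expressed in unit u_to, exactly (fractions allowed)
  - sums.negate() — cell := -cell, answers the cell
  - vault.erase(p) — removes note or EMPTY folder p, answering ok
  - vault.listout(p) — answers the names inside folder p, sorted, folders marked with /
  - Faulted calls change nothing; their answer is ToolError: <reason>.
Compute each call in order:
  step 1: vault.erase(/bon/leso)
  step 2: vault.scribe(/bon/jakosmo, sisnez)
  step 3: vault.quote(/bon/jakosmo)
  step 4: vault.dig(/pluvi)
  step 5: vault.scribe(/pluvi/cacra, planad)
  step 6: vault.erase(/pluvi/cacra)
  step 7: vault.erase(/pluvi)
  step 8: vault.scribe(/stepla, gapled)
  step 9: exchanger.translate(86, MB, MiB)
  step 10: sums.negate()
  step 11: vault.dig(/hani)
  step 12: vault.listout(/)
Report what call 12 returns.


Answer: [bon/, hani/, pribre, stepla]

Derivation:
% 1. vault.erase(p: /bon/leso) ~> ok
% 2. vault.scribe(p: /bon/jakosmo, c: sisnez) ~> created
% 3. vault.quote(p: /bon/jakosmo) ~> sisnez
% 4. vault.dig(p: /pluvi) ~> ok
% 5. vault.scribe(p: /pluvi/cacra, c: planad) ~> created
% 6. vault.erase(p: /pluvi/cacra) ~> ok
% 7. vault.erase(p: /pluvi) ~> ok
% 8. vault.scribe(p: /stepla, c: gapled) ~> created
% 9. exchanger.translate(v: 86, u_from: MB, u_to: MiB) ~> 671875/8192
% 10. sums.negate() ~> 0
% 11. vault.dig(p: /hani) ~> ok
% 12. vault.listout(p: /) ~> [bon/, hani/, pribre, stepla]


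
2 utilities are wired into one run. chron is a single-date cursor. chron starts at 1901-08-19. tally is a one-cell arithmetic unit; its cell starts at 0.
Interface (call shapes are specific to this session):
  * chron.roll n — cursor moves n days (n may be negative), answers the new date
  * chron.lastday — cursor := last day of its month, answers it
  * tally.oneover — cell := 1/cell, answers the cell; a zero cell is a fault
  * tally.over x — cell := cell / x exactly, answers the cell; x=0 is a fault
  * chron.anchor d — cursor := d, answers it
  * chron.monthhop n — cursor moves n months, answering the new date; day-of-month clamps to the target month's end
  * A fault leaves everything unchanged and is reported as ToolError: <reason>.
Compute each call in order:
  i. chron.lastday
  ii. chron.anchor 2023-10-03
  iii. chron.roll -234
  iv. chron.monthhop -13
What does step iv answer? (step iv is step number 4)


Answer: 2022-01-11

Derivation:
→ chron.lastday()
← 1901-08-31
→ chron.anchor(d: 2023-10-03)
← 2023-10-03
→ chron.roll(n: -234)
← 2023-02-11
→ chron.monthhop(n: -13)
← 2022-01-11


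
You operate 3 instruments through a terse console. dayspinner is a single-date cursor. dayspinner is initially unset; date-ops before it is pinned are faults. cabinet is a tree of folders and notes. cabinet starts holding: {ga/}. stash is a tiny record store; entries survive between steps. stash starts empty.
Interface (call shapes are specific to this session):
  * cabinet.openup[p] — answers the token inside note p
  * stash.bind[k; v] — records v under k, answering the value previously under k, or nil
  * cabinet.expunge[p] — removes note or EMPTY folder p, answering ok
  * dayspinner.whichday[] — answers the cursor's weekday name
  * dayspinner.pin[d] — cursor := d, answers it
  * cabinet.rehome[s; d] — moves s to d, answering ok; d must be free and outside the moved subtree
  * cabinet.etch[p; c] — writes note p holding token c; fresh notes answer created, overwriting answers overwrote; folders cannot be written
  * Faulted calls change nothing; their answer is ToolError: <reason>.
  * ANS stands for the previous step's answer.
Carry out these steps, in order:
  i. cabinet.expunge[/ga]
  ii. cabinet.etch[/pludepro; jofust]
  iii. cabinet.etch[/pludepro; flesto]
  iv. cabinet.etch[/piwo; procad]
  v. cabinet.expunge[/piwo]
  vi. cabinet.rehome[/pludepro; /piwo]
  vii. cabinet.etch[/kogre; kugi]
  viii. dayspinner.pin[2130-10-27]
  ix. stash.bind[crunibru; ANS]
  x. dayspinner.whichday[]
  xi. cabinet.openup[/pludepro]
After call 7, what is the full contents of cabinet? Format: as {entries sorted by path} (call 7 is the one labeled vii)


Answer: {kogre=kugi, piwo=flesto}

Derivation:
;; 1. cabinet.expunge(/ga) ~> ok
;; 2. cabinet.etch(/pludepro, jofust) ~> created
;; 3. cabinet.etch(/pludepro, flesto) ~> overwrote
;; 4. cabinet.etch(/piwo, procad) ~> created
;; 5. cabinet.expunge(/piwo) ~> ok
;; 6. cabinet.rehome(/pludepro, /piwo) ~> ok
;; 7. cabinet.etch(/kogre, kugi) ~> created
;; 8. dayspinner.pin(2130-10-27) ~> 2130-10-27
;; 9. stash.bind(crunibru, ANS) ~> nil
;; 10. dayspinner.whichday() ~> Friday
;; 11. cabinet.openup(/pludepro) ~> ToolError: not found


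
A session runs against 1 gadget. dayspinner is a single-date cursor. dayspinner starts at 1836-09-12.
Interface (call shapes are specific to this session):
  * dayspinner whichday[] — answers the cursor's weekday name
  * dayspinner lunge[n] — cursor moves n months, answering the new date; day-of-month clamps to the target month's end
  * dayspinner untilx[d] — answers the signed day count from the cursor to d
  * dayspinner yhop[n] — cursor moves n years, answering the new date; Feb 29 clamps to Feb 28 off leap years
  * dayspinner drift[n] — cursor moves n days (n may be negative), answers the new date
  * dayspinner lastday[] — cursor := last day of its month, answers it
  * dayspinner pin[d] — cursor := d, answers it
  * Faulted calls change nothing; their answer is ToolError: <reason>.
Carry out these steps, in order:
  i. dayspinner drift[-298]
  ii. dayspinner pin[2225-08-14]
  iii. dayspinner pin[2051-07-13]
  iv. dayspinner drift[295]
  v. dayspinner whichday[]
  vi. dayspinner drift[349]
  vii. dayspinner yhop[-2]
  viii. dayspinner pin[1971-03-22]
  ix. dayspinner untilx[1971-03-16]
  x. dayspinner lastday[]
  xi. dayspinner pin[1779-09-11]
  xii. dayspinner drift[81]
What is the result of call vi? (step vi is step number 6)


Answer: 2053-04-17

Derivation:
I invoke dayspinner drift on -298: 1835-11-19.
I invoke dayspinner pin on 2225-08-14: 2225-08-14.
I call dayspinner pin on 2051-07-13, giving 2051-07-13.
Calling dayspinner drift on 295, and observe 2052-05-03.
I call dayspinner whichday, and get Friday.
I invoke dayspinner drift on 349, which returns 2053-04-17.
Using dayspinner yhop on -2, giving 2051-04-17.
I call dayspinner pin on 1971-03-22, which returns 1971-03-22.
Calling dayspinner untilx on 1971-03-16, yielding -6.
Calling dayspinner lastday, yielding 1971-03-31.
I try dayspinner pin on 1779-09-11, yielding 1779-09-11.
Now I run dayspinner drift on 81, — result: 1779-12-01.


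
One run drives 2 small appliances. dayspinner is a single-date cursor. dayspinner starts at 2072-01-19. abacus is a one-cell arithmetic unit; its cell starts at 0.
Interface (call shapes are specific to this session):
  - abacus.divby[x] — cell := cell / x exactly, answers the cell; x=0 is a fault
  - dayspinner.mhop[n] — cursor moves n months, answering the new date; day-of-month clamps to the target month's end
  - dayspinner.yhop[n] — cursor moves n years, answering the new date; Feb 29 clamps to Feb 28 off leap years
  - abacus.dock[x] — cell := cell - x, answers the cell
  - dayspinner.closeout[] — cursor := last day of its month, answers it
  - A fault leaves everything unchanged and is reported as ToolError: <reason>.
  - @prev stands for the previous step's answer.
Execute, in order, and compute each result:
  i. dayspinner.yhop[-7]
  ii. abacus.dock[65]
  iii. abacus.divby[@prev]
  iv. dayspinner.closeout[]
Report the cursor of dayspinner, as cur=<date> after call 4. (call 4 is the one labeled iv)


Answer: cur=2065-01-31

Derivation:
-> yhop(n=-7)
<- 2065-01-19
-> dock(x=65)
<- -65
-> divby(x=@prev)
<- 1
-> closeout()
<- 2065-01-31


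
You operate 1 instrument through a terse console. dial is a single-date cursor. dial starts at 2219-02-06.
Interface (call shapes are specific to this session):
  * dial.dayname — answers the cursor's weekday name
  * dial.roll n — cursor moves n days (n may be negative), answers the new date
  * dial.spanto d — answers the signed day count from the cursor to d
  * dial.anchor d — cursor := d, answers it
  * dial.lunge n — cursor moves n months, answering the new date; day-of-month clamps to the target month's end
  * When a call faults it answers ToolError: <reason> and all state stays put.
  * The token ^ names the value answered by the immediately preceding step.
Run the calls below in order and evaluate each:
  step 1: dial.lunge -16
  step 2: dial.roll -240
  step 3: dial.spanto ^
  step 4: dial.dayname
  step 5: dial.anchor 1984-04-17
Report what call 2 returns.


Answer: 2217-02-08

Derivation:
Do: dial.lunge[n=-16]
See: 2217-10-06
Do: dial.roll[n=-240]
See: 2217-02-08
Do: dial.spanto[d=^]
See: 0
Do: dial.dayname[]
See: Saturday
Do: dial.anchor[d=1984-04-17]
See: 1984-04-17


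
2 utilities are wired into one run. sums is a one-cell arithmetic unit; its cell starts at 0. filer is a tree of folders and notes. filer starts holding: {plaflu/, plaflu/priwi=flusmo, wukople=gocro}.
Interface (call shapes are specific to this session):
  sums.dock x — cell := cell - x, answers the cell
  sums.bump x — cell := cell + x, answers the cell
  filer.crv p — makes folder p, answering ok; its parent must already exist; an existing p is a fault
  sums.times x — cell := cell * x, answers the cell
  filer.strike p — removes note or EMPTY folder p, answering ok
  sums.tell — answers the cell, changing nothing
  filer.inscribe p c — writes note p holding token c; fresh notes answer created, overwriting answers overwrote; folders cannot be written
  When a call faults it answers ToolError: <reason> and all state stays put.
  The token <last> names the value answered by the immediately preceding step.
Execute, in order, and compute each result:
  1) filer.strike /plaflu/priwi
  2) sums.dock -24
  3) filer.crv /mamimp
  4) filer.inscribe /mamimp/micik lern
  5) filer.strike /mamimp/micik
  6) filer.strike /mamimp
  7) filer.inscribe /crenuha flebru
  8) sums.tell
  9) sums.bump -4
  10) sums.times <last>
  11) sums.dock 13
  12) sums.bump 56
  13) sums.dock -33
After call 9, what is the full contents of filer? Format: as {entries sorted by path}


-- filer.strike(p=/plaflu/priwi) -> ok
-- sums.dock(x=-24) -> 24
-- filer.crv(p=/mamimp) -> ok
-- filer.inscribe(p=/mamimp/micik, c=lern) -> created
-- filer.strike(p=/mamimp/micik) -> ok
-- filer.strike(p=/mamimp) -> ok
-- filer.inscribe(p=/crenuha, c=flebru) -> created
-- sums.tell() -> 24
-- sums.bump(x=-4) -> 20
-- sums.times(x=<last>) -> 400
-- sums.dock(x=13) -> 387
-- sums.bump(x=56) -> 443
-- sums.dock(x=-33) -> 476

Answer: {crenuha=flebru, plaflu/, wukople=gocro}


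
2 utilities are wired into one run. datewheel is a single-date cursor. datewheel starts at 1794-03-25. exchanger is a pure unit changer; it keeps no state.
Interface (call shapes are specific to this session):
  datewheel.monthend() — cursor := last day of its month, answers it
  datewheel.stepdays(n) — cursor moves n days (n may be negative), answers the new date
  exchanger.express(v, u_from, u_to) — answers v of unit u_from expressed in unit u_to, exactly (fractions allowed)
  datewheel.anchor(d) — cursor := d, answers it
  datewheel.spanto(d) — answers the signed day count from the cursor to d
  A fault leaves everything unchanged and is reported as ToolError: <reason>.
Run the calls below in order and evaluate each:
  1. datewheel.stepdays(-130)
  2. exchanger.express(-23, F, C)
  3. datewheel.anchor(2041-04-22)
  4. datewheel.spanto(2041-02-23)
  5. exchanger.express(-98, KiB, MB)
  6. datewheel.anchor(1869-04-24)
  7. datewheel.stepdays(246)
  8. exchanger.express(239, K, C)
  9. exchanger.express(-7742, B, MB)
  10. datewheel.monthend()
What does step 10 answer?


Answer: 1869-12-31

Derivation:
Then datewheel.stepdays passing n→-130, and get 1793-11-15.
Next I call exchanger.express passing v→-23, u_from→F, u_to→C, and get -275/9.
I invoke datewheel.anchor passing d→2041-04-22: 2041-04-22.
I call datewheel.spanto passing d→2041-02-23, which returns -58.
Next I call exchanger.express passing v→-98, u_from→KiB, u_to→MB, → -1568/15625.
Invoking datewheel.anchor passing d→1869-04-24, giving 1869-04-24.
Now I run datewheel.stepdays passing n→246, giving 1869-12-26.
Then exchanger.express passing v→239, u_from→K, u_to→C, — result: -683/20.
I invoke exchanger.express passing v→-7742, u_from→B, u_to→MB, which returns -3871/500000.
Invoking datewheel.monthend(), and observe 1869-12-31.


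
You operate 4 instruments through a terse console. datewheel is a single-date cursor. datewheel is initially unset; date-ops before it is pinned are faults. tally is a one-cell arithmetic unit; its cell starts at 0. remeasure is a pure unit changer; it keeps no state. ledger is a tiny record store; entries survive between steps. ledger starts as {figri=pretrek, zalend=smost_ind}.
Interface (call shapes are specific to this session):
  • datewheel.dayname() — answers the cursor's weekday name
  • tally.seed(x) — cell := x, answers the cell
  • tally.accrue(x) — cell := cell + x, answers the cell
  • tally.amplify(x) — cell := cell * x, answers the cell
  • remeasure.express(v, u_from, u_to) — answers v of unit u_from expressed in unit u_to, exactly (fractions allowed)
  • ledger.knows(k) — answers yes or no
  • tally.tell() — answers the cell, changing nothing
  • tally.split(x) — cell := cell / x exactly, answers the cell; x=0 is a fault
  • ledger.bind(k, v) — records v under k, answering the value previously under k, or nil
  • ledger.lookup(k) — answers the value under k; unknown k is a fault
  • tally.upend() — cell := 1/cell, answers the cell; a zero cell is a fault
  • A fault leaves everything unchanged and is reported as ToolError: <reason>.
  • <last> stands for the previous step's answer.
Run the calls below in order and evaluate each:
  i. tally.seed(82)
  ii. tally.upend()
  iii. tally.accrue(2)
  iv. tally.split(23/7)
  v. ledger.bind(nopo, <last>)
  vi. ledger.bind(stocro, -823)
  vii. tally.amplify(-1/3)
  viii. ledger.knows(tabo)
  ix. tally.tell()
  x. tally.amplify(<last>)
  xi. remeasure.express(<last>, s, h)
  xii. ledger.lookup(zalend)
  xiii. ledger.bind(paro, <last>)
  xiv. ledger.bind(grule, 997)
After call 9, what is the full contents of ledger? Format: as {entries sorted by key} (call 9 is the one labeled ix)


Answer: {figri=pretrek, nopo=1155/1886, stocro=-823, zalend=smost_ind}

Derivation:
Act: tally.seed[x='82']
Obs: 82
Act: tally.upend[]
Obs: 1/82
Act: tally.accrue[x='2']
Obs: 165/82
Act: tally.split[x='23/7']
Obs: 1155/1886
Act: ledger.bind[k='nopo'; v='<last>']
Obs: nil
Act: ledger.bind[k='stocro'; v='-823']
Obs: nil
Act: tally.amplify[x='-1/3']
Obs: -385/1886
Act: ledger.knows[k='tabo']
Obs: no
Act: tally.tell[]
Obs: -385/1886
Act: tally.amplify[x='<last>']
Obs: 148225/3556996
Act: remeasure.express[v='<last>'; u_from='s'; u_to='h']
Obs: 5929/512207424
Act: ledger.lookup[k='zalend']
Obs: smost_ind
Act: ledger.bind[k='paro'; v='<last>']
Obs: nil
Act: ledger.bind[k='grule'; v='997']
Obs: nil


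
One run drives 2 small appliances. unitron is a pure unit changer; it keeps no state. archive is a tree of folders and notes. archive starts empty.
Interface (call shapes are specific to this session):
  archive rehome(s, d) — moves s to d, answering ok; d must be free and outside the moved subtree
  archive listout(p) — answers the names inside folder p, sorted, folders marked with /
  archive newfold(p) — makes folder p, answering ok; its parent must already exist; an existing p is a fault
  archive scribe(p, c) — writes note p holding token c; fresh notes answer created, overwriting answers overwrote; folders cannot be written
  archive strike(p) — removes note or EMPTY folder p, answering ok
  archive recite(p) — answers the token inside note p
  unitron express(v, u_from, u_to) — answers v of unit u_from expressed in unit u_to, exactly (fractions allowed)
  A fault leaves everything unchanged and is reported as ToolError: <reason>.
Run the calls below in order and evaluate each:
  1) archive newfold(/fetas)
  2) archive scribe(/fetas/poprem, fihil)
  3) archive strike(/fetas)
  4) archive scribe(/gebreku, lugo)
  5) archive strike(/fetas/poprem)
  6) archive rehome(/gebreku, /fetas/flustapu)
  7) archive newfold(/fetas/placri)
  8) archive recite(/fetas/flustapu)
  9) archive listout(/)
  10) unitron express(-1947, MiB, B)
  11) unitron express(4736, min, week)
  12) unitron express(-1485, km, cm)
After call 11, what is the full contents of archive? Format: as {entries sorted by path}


Answer: {fetas/, fetas/flustapu=lugo, fetas/placri/}

Derivation:
-> archive newfold(p=/fetas)
<- ok
-> archive scribe(p=/fetas/poprem, c=fihil)
<- created
-> archive strike(p=/fetas)
<- ToolError: not empty
-> archive scribe(p=/gebreku, c=lugo)
<- created
-> archive strike(p=/fetas/poprem)
<- ok
-> archive rehome(s=/gebreku, d=/fetas/flustapu)
<- ok
-> archive newfold(p=/fetas/placri)
<- ok
-> archive recite(p=/fetas/flustapu)
<- lugo
-> archive listout(p=/)
<- [fetas/]
-> unitron express(v=-1947, u_from=MiB, u_to=B)
<- -2041577472
-> unitron express(v=4736, u_from=min, u_to=week)
<- 148/315
-> unitron express(v=-1485, u_from=km, u_to=cm)
<- -148500000


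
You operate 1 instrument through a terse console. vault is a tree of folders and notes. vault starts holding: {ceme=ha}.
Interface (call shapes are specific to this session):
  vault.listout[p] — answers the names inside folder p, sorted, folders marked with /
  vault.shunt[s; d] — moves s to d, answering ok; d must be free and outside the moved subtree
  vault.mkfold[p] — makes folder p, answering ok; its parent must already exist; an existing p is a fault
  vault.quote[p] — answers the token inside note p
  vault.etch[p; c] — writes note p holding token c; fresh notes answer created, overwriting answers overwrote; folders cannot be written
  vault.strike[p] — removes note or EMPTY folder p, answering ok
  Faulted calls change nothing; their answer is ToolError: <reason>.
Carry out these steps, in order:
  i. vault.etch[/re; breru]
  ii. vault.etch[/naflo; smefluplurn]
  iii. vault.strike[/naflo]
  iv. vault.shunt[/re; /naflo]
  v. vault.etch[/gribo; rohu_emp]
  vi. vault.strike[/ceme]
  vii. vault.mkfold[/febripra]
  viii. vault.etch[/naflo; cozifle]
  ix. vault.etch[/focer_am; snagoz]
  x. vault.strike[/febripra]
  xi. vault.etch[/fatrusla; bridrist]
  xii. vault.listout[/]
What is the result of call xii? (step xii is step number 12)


Invoking vault.etch passing p: /re, c: breru, — result: created.
I run vault.etch passing p: /naflo, c: smefluplurn: created.
Next I call vault.strike passing p: /naflo, yielding ok.
Now I run vault.shunt passing s: /re, d: /naflo, and get ok.
I run vault.etch passing p: /gribo, c: rohu_emp, and see created.
I try vault.strike passing p: /ceme: ok.
Now I run vault.mkfold passing p: /febripra, giving ok.
Invoking vault.etch passing p: /naflo, c: cozifle, and get overwrote.
I run vault.etch passing p: /focer_am, c: snagoz, giving created.
I run vault.strike passing p: /febripra, which returns ok.
I try vault.etch passing p: /fatrusla, c: bridrist, → created.
Next I call vault.listout passing p: /, which returns [fatrusla, focer_am, gribo, naflo].

Answer: [fatrusla, focer_am, gribo, naflo]


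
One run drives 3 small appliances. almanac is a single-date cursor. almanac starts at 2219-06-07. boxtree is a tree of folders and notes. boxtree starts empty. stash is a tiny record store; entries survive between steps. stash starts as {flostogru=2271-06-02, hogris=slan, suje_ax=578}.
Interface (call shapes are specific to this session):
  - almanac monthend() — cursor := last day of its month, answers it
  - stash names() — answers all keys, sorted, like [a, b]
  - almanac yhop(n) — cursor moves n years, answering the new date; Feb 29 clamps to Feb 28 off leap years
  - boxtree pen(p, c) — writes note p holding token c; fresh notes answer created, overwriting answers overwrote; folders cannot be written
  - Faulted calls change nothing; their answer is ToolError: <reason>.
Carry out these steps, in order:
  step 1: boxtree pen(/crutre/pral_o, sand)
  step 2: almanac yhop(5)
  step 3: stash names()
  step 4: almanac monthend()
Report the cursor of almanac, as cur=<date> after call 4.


Answer: cur=2224-06-30

Derivation:
~$ boxtree pen p→/crutre/pral_o c→sand
[out] ToolError: no parent
~$ almanac yhop n→5
[out] 2224-06-07
~$ stash names
[out] [flostogru, hogris, suje_ax]
~$ almanac monthend
[out] 2224-06-30


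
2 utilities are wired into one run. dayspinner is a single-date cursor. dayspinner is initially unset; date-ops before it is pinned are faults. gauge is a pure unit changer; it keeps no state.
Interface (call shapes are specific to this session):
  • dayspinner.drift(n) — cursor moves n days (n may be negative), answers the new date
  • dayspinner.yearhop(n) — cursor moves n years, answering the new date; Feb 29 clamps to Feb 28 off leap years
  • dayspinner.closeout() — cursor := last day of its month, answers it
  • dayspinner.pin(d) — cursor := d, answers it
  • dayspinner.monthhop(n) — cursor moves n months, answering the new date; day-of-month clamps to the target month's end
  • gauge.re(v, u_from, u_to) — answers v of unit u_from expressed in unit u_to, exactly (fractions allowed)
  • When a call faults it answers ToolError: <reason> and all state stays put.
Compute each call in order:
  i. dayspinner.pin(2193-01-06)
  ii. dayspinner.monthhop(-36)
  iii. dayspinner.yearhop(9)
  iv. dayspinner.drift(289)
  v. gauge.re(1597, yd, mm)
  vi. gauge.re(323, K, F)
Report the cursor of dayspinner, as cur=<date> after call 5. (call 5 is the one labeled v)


Answer: cur=2199-10-22

Derivation:
I call dayspinner.pin using 2193-01-06: 2193-01-06.
Then dayspinner.monthhop using -36, → 2190-01-06.
Using dayspinner.yearhop using 9, — result: 2199-01-06.
I try dayspinner.drift using 289, — result: 2199-10-22.
I invoke gauge.re using 1597, yd, mm, and observe 7301484/5.
Next I call gauge.re using 323, K, F, giving 12173/100.


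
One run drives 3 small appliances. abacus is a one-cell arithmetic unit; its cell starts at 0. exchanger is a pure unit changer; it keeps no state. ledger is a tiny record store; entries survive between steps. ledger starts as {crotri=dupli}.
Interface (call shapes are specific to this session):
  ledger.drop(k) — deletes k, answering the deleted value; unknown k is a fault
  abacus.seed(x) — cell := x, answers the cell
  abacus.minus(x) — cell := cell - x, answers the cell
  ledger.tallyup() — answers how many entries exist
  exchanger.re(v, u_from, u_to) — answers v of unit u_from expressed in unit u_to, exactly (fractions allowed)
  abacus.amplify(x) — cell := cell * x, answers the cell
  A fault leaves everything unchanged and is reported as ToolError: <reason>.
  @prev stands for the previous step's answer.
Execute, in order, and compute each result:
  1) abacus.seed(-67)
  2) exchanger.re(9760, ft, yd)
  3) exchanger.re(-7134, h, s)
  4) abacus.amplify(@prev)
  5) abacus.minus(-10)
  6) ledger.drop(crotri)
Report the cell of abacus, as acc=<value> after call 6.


Answer: acc=1720720810

Derivation:
;; seed(x='-67') : -67
;; re(v='9760', u_from='ft', u_to='yd') : 9760/3
;; re(v='-7134', u_from='h', u_to='s') : -25682400
;; amplify(x='@prev') : 1720720800
;; minus(x='-10') : 1720720810
;; drop(k='crotri') : dupli


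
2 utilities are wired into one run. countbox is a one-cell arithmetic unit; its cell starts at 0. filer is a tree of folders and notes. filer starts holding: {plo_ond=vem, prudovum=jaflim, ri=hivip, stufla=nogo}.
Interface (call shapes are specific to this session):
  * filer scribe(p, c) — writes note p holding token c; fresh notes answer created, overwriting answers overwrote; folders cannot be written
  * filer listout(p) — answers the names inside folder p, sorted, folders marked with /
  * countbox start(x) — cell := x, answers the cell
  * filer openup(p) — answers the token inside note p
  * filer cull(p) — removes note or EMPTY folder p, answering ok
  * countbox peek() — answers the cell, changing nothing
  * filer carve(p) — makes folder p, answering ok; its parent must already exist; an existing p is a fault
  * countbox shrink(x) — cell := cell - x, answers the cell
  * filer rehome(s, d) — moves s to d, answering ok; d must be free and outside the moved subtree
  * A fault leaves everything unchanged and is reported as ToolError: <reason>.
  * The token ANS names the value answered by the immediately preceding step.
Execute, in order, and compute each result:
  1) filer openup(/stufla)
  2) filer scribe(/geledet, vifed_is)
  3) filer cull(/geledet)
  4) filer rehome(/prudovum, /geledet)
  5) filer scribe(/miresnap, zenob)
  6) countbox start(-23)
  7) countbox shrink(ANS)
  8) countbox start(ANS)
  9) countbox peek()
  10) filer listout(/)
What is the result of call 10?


Answer: [geledet, miresnap, plo_ond, ri, stufla]

Derivation:
==> filer openup(p→/stufla)
<== nogo
==> filer scribe(p→/geledet, c→vifed_is)
<== created
==> filer cull(p→/geledet)
<== ok
==> filer rehome(s→/prudovum, d→/geledet)
<== ok
==> filer scribe(p→/miresnap, c→zenob)
<== created
==> countbox start(x→-23)
<== -23
==> countbox shrink(x→ANS)
<== 0
==> countbox start(x→ANS)
<== 0
==> countbox peek()
<== 0
==> filer listout(p→/)
<== [geledet, miresnap, plo_ond, ri, stufla]


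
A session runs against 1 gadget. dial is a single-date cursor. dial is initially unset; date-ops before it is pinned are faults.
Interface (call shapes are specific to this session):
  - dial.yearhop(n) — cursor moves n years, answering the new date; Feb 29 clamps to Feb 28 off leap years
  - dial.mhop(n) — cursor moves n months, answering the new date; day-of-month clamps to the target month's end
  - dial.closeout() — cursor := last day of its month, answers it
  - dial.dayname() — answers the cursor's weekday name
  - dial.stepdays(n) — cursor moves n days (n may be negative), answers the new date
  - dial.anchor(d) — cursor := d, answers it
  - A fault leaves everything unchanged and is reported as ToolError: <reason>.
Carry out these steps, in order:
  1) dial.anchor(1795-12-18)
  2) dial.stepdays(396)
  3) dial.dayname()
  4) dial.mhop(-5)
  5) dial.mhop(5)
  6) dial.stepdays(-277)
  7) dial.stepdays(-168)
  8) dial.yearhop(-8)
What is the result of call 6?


Answer: 1796-04-15

Derivation:
I run dial.anchor(d: 1795-12-18), which returns 1795-12-18.
Now I run dial.stepdays(n: 396), yielding 1797-01-17.
Using dial.dayname, yielding Tuesday.
I use dial.mhop(n: -5), → 1796-08-17.
I run dial.mhop(n: 5), and see 1797-01-17.
I try dial.stepdays(n: -277), which returns 1796-04-15.
Next I call dial.stepdays(n: -168), and get 1795-10-30.
Next I call dial.yearhop(n: -8), and see 1787-10-30.


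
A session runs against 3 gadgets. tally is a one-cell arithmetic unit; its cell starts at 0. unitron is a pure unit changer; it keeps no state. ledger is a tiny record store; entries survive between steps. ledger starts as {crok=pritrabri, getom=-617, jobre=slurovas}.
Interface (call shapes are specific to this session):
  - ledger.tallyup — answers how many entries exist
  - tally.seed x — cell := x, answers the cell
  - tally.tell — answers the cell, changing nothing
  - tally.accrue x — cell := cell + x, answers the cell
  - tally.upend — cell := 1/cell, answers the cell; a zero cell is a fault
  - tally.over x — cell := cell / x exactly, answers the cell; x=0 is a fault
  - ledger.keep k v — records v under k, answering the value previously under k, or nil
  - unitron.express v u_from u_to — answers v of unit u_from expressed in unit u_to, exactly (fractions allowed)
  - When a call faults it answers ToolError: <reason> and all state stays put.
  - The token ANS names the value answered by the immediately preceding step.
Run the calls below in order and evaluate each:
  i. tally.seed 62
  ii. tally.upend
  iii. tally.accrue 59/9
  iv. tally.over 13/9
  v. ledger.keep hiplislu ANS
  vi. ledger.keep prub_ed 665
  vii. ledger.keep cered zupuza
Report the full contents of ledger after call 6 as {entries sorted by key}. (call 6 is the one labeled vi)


Answer: {crok=pritrabri, getom=-617, hiplislu=3667/806, jobre=slurovas, prub_ed=665}

Derivation:
> tally.seed x='62'
:: 62
> tally.upend
:: 1/62
> tally.accrue x='59/9'
:: 3667/558
> tally.over x='13/9'
:: 3667/806
> ledger.keep k='hiplislu' v='ANS'
:: nil
> ledger.keep k='prub_ed' v='665'
:: nil
> ledger.keep k='cered' v='zupuza'
:: nil
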